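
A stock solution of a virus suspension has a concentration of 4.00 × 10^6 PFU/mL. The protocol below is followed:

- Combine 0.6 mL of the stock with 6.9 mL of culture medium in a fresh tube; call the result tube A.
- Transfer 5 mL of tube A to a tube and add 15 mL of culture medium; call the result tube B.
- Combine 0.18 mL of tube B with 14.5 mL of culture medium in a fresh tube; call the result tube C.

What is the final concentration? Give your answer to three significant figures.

Step 1: 0.6 mL + 6.9 mL = 7.5 mL total → factor 7.5/0.6 = 12.5
Step 2: 5 mL + 15 mL = 20 mL total → factor 20/5 = 4
Step 3: 0.18 mL + 14.5 mL = 14.68 mL total → factor 14.68/0.18 = 81.556
Overall dilution factor = 12.5 × 4 × 81.556 = 4077.8
Final = 4.00 × 10^6 PFU/mL / 4077.8 = 981 PFU/mL

981 PFU/mL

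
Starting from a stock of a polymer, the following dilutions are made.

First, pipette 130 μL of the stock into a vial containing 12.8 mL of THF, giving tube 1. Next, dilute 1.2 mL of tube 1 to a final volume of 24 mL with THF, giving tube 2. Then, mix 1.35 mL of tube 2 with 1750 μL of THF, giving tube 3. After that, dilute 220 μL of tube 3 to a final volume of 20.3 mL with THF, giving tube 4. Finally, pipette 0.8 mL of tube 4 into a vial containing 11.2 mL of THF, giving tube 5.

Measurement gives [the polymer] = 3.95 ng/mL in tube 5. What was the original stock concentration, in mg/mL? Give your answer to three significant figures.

Step 1: 130 μL + 12.8 mL = 12930 μL total → factor 12930/130 = 99.462
Step 2: 1.2 mL brought to 24 mL → factor 24/1.2 = 20
Step 3: 1.35 mL + 1750 μL = 3.1 mL total → factor 3.1/1.35 = 2.2963
Step 4: 220 μL brought to 20.3 mL → factor 20300/220 = 92.273
Step 5: 0.8 mL + 11.2 mL = 12 mL total → factor 12/0.8 = 15
Overall dilution factor = 99.462 × 20 × 2.2963 × 92.273 × 15 = 6.3223 × 10^6
Stock = 3.95 ng/mL × 6.3223 × 10^6 = 2.497 × 10^7 ng/mL = 25.0 mg/mL

25.0 mg/mL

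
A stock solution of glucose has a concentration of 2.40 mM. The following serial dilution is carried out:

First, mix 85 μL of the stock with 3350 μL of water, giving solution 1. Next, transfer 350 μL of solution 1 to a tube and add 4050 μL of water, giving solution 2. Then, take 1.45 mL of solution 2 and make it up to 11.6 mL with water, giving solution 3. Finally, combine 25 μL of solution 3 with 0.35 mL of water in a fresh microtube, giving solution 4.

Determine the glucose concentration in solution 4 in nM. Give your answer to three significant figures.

Step 1: 85 μL + 3350 μL = 3435 μL total → factor 3435/85 = 40.412
Step 2: 350 μL + 4050 μL = 4400 μL total → factor 4400/350 = 12.571
Step 3: 1.45 mL brought to 11.6 mL → factor 11.6/1.45 = 8
Step 4: 25 μL + 0.35 mL = 375 μL total → factor 375/25 = 15
Overall dilution factor = 40.412 × 12.571 × 8 × 15 = 60964
Final = 2.40 mM / 60964 = 3.937 × 10^-5 mM = 39.4 nM

39.4 nM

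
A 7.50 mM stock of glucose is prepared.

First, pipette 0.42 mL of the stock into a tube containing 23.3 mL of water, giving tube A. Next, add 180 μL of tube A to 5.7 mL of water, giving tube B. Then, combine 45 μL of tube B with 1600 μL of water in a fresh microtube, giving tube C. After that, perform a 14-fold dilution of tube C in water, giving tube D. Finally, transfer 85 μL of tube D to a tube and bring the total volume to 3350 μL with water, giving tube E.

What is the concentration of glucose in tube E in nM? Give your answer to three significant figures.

0.202 nM

Step 1: 0.42 mL + 23.3 mL = 23.72 mL total → factor 23.72/0.42 = 56.476
Step 2: 180 μL + 5.7 mL = 5880 μL total → factor 5880/180 = 32.667
Step 3: 45 μL + 1600 μL = 1645 μL total → factor 1645/45 = 36.556
Step 4: 14-fold → factor 14
Step 5: 85 μL brought to 3350 μL → factor 3350/85 = 39.412
Overall dilution factor = 56.476 × 32.667 × 36.556 × 14 × 39.412 = 3.7212 × 10^7
Final = 7.50 mM / 3.7212 × 10^7 = 2.016 × 10^-7 mM = 0.202 nM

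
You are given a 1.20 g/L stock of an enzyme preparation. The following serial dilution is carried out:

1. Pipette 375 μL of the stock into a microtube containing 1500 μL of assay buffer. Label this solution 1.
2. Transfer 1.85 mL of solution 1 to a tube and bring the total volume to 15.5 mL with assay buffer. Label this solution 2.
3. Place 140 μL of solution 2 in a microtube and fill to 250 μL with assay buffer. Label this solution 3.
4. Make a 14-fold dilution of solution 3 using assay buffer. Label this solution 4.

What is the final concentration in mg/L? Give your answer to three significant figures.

Step 1: 375 μL + 1500 μL = 1875 μL total → factor 1875/375 = 5
Step 2: 1.85 mL brought to 15.5 mL → factor 15.5/1.85 = 8.3784
Step 3: 140 μL brought to 250 μL → factor 250/140 = 1.7857
Step 4: 14-fold → factor 14
Overall dilution factor = 5 × 8.3784 × 1.7857 × 14 = 1047.3
Final = 1.20 g/L / 1047.3 = 0.001146 g/L = 1.15 mg/L

1.15 mg/L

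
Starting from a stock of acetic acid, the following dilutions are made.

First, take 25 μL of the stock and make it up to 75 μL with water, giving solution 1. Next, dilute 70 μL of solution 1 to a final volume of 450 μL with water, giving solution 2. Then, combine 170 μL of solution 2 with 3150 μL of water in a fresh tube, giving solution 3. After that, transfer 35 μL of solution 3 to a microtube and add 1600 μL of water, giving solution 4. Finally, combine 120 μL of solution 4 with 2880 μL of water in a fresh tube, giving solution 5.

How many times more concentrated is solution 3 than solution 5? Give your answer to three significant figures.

Step 1: 25 μL brought to 75 μL → factor 75/25 = 3
Step 2: 70 μL brought to 450 μL → factor 450/70 = 6.4286
Step 3: 170 μL + 3150 μL = 3320 μL total → factor 3320/170 = 19.529
Step 4: 35 μL + 1600 μL = 1635 μL total → factor 1635/35 = 46.714
Step 5: 120 μL + 2880 μL = 3000 μL total → factor 3000/120 = 25
Dilution factor to solution 3 = 376.64; to solution 5 = 4.3986 × 10^5
[solution 3]/[solution 5] = (factor to solution 5)/(factor to solution 3) = 4.3986 × 10^5/376.64 = 1.17 × 10^3

1.17 × 10^3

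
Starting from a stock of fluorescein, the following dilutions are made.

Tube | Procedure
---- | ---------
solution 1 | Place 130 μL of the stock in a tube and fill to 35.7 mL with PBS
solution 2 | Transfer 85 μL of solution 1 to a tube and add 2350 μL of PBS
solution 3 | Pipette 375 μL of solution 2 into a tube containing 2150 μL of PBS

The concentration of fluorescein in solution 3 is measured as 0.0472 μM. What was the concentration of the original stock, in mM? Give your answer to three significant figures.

Step 1: 130 μL brought to 35.7 mL → factor 35700/130 = 274.62
Step 2: 85 μL + 2350 μL = 2435 μL total → factor 2435/85 = 28.647
Step 3: 375 μL + 2150 μL = 2525 μL total → factor 2525/375 = 6.7333
Overall dilution factor = 274.62 × 28.647 × 6.7333 = 52971
Stock = 0.0472 μM × 52971 = 2500 μM = 2.50 mM

2.50 mM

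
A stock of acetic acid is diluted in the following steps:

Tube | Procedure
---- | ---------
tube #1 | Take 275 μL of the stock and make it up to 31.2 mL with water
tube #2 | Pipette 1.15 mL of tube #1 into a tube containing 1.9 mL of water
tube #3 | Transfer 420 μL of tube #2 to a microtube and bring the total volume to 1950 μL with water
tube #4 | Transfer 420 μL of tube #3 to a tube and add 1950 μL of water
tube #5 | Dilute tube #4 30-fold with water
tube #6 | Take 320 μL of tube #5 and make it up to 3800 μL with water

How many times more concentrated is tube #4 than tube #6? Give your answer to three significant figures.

356

Step 1: 275 μL brought to 31.2 mL → factor 31200/275 = 113.45
Step 2: 1.15 mL + 1.9 mL = 3.05 mL total → factor 3.05/1.15 = 2.6522
Step 3: 420 μL brought to 1950 μL → factor 1950/420 = 4.6429
Step 4: 420 μL + 1950 μL = 2370 μL total → factor 2370/420 = 5.6429
Step 5: 30-fold → factor 30
Step 6: 320 μL brought to 3800 μL → factor 3800/320 = 11.875
Dilution factor to tube #4 = 7883.3; to tube #6 = 2.8084 × 10^6
[tube #4]/[tube #6] = (factor to tube #6)/(factor to tube #4) = 2.8084 × 10^6/7883.3 = 356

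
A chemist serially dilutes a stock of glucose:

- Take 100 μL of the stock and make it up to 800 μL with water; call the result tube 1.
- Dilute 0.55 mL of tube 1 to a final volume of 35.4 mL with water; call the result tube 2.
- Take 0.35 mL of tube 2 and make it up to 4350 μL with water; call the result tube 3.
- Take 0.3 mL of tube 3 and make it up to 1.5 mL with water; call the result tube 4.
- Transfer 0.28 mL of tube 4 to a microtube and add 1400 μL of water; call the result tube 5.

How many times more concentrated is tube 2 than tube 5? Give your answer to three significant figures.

373

Step 1: 100 μL brought to 800 μL → factor 800/100 = 8
Step 2: 0.55 mL brought to 35.4 mL → factor 35.4/0.55 = 64.364
Step 3: 0.35 mL brought to 4350 μL → factor 4.35/0.35 = 12.429
Step 4: 0.3 mL brought to 1.5 mL → factor 1.5/0.3 = 5
Step 5: 0.28 mL + 1400 μL = 1.68 mL total → factor 1.68/0.28 = 6
Dilution factor to tube 2 = 514.91; to tube 5 = 1.9199 × 10^5
[tube 2]/[tube 5] = (factor to tube 5)/(factor to tube 2) = 1.9199 × 10^5/514.91 = 373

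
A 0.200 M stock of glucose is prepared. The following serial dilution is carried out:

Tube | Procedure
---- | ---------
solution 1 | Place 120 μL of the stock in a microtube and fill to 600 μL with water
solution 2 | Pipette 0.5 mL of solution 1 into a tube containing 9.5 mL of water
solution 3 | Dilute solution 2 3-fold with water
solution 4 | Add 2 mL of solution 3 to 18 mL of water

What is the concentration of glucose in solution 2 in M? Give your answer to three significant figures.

Step 1: 120 μL brought to 600 μL → factor 600/120 = 5
Step 2: 0.5 mL + 9.5 mL = 10 mL total → factor 10/0.5 = 20
Dilution factor through solution 2 = 5 × 20 = 100
[solution 2] = 0.200 M / 100 = 0.00200 M

0.00200 M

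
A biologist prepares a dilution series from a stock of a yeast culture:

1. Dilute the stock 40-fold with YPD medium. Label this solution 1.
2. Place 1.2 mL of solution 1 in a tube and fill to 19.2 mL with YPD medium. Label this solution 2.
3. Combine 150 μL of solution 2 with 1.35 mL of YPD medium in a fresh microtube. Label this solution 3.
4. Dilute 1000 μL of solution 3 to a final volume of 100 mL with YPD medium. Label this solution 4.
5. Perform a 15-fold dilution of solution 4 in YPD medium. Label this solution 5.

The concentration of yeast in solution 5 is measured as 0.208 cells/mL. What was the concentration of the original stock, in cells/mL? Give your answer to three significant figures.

Step 1: 40-fold → factor 40
Step 2: 1.2 mL brought to 19.2 mL → factor 19.2/1.2 = 16
Step 3: 150 μL + 1.35 mL = 1500 μL total → factor 1500/150 = 10
Step 4: 1000 μL brought to 100 mL → factor 1 × 10^5/1000 = 100
Step 5: 15-fold → factor 15
Overall dilution factor = 40 × 16 × 10 × 100 × 15 = 9.6 × 10^6
Stock = 0.208 cells/mL × 9.6 × 10^6 = 2.00 × 10^6 cells/mL

2.00 × 10^6 cells/mL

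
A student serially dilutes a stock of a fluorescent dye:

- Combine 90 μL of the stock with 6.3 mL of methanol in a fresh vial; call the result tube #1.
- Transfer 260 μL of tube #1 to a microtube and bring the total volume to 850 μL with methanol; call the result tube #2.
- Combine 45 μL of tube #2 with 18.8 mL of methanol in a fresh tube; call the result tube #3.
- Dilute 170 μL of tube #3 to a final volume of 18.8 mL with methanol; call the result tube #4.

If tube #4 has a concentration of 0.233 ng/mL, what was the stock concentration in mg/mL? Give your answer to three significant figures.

2.50 mg/mL

Step 1: 90 μL + 6.3 mL = 6390 μL total → factor 6390/90 = 71
Step 2: 260 μL brought to 850 μL → factor 850/260 = 3.2692
Step 3: 45 μL + 18.8 mL = 18845 μL total → factor 18845/45 = 418.78
Step 4: 170 μL brought to 18.8 mL → factor 18800/170 = 110.59
Overall dilution factor = 71 × 3.2692 × 418.78 × 110.59 = 1.075 × 10^7
Stock = 0.233 ng/mL × 1.075 × 10^7 = 2.505 × 10^6 ng/mL = 2.50 mg/mL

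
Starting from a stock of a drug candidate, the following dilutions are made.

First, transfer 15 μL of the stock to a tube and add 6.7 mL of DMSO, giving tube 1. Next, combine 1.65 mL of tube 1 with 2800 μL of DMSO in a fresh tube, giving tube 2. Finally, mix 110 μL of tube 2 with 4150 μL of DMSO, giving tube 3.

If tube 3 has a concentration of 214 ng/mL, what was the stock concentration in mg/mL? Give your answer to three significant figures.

Step 1: 15 μL + 6.7 mL = 6715 μL total → factor 6715/15 = 447.67
Step 2: 1.65 mL + 2800 μL = 4.45 mL total → factor 4.45/1.65 = 2.697
Step 3: 110 μL + 4150 μL = 4260 μL total → factor 4260/110 = 38.727
Overall dilution factor = 447.67 × 2.697 × 38.727 = 46757
Stock = 214 ng/mL × 46757 = 1.001 × 10^7 ng/mL = 10.0 mg/mL

10.0 mg/mL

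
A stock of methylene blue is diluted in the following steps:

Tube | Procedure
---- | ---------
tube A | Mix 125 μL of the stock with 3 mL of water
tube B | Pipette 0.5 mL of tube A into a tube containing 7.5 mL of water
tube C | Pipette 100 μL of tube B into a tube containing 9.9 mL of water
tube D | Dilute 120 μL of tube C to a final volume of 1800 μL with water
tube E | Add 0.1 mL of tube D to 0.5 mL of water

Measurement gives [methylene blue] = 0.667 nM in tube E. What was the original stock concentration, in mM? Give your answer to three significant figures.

Step 1: 125 μL + 3 mL = 3125 μL total → factor 3125/125 = 25
Step 2: 0.5 mL + 7.5 mL = 8 mL total → factor 8/0.5 = 16
Step 3: 100 μL + 9.9 mL = 10000 μL total → factor 10000/100 = 100
Step 4: 120 μL brought to 1800 μL → factor 1800/120 = 15
Step 5: 0.1 mL + 0.5 mL = 0.6 mL total → factor 0.6/0.1 = 6
Overall dilution factor = 25 × 16 × 100 × 15 × 6 = 3.6 × 10^6
Stock = 0.667 nM × 3.6 × 10^6 = 2.401 × 10^6 nM = 2.40 mM

2.40 mM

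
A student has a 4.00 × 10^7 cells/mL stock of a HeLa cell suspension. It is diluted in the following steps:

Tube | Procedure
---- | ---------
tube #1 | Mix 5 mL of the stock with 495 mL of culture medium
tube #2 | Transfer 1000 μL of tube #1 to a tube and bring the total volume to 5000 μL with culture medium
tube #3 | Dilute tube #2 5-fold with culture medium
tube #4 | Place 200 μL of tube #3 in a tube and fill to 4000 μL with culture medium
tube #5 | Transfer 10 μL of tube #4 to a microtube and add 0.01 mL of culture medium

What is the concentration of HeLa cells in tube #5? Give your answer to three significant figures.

Step 1: 5 mL + 495 mL = 500 mL total → factor 500/5 = 100
Step 2: 1000 μL brought to 5000 μL → factor 5000/1000 = 5
Step 3: 5-fold → factor 5
Step 4: 200 μL brought to 4000 μL → factor 4000/200 = 20
Step 5: 10 μL + 0.01 mL = 20 μL total → factor 20/10 = 2
Overall dilution factor = 100 × 5 × 5 × 20 × 2 = 1 × 10^5
Final = 4.00 × 10^7 cells/mL / 1 × 10^5 = 400 cells/mL

400 cells/mL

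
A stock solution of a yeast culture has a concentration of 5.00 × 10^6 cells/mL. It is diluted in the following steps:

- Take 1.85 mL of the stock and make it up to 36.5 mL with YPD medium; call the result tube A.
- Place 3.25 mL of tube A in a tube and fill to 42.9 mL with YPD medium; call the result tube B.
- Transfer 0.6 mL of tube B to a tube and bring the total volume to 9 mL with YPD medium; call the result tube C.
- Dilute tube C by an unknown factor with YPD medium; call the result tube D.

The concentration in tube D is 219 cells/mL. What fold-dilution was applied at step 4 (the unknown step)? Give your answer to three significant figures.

5.84-fold

Step 1: 1.85 mL brought to 36.5 mL → factor 36.5/1.85 = 19.73
Step 2: 3.25 mL brought to 42.9 mL → factor 42.9/3.25 = 13.2
Step 3: 0.6 mL brought to 9 mL → factor 9/0.6 = 15
Step 4: unknown factor x
Product of known-step factors = 3906.5
Overall factor = 5.00 × 10^6 cells/mL / (219 cells/mL) = 22831
x = 22831 / 3906.5 = 5.84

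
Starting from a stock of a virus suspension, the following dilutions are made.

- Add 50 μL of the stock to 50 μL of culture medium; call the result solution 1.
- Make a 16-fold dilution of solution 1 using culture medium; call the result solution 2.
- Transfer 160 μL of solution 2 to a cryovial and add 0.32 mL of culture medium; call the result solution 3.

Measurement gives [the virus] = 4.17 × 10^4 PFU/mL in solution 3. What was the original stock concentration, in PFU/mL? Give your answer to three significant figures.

Step 1: 50 μL + 50 μL = 100 μL total → factor 100/50 = 2
Step 2: 16-fold → factor 16
Step 3: 160 μL + 0.32 mL = 480 μL total → factor 480/160 = 3
Overall dilution factor = 2 × 16 × 3 = 96
Stock = 4.17 × 10^4 PFU/mL × 96 = 4.00 × 10^6 PFU/mL

4.00 × 10^6 PFU/mL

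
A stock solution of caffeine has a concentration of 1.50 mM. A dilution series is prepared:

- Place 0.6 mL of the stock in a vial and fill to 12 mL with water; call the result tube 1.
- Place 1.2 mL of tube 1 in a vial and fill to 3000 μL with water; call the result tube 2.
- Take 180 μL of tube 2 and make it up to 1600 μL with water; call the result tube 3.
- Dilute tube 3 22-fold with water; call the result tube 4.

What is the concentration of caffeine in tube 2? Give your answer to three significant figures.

0.0300 mM

Step 1: 0.6 mL brought to 12 mL → factor 12/0.6 = 20
Step 2: 1.2 mL brought to 3000 μL → factor 3/1.2 = 2.5
Dilution factor through tube 2 = 20 × 2.5 = 50
[tube 2] = 1.50 mM / 50 = 0.0300 mM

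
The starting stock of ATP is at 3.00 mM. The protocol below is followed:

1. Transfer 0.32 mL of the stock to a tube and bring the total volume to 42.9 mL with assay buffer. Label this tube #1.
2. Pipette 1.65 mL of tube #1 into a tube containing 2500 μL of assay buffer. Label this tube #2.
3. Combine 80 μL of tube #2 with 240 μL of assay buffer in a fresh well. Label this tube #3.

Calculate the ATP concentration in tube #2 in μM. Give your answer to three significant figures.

Step 1: 0.32 mL brought to 42.9 mL → factor 42.9/0.32 = 134.06
Step 2: 1.65 mL + 2500 μL = 4.15 mL total → factor 4.15/1.65 = 2.5152
Dilution factor through tube #2 = 134.06 × 2.5152 = 337.19
[tube #2] = 3.00 mM / 337.19 = 0.008897 mM = 8.90 μM

8.90 μM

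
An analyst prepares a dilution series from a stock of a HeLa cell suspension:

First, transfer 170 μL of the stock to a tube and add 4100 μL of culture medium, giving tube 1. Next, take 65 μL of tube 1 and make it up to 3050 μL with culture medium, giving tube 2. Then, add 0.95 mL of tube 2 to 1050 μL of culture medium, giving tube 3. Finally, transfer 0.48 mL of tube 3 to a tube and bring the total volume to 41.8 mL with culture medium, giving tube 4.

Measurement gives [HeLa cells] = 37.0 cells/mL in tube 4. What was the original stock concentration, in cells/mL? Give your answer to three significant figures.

Step 1: 170 μL + 4100 μL = 4270 μL total → factor 4270/170 = 25.118
Step 2: 65 μL brought to 3050 μL → factor 3050/65 = 46.923
Step 3: 0.95 mL + 1050 μL = 2 mL total → factor 2/0.95 = 2.1053
Step 4: 0.48 mL brought to 41.8 mL → factor 41.8/0.48 = 87.083
Overall dilution factor = 25.118 × 46.923 × 2.1053 × 87.083 = 2.1608 × 10^5
Stock = 37.0 cells/mL × 2.1608 × 10^5 = 7.99 × 10^6 cells/mL

7.99 × 10^6 cells/mL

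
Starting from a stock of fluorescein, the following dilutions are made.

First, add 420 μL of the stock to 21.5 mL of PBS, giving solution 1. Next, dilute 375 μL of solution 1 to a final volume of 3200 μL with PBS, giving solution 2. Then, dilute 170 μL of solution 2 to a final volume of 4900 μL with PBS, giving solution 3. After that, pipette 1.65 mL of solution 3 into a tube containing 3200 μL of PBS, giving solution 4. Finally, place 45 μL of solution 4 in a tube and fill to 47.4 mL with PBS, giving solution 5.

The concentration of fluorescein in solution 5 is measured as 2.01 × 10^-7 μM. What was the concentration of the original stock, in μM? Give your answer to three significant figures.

7.99 μM

Step 1: 420 μL + 21.5 mL = 21920 μL total → factor 21920/420 = 52.19
Step 2: 375 μL brought to 3200 μL → factor 3200/375 = 8.5333
Step 3: 170 μL brought to 4900 μL → factor 4900/170 = 28.824
Step 4: 1.65 mL + 3200 μL = 4.85 mL total → factor 4.85/1.65 = 2.9394
Step 5: 45 μL brought to 47.4 mL → factor 47400/45 = 1053.3
Overall dilution factor = 52.19 × 8.5333 × 28.824 × 2.9394 × 1053.3 = 3.9745 × 10^7
Stock = 2.01 × 10^-7 μM × 3.9745 × 10^7 = 7.99 μM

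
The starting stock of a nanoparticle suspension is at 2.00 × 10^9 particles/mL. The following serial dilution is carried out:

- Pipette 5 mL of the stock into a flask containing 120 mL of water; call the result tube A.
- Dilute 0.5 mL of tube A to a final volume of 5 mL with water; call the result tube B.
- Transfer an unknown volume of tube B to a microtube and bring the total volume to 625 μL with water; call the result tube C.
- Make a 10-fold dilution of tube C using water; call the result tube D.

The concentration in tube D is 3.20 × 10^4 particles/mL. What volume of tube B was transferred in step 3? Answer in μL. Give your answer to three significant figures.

25.0 μL

Step 1: 5 mL + 120 mL = 125 mL total → factor 125/5 = 25
Step 2: 0.5 mL brought to 5 mL → factor 5/0.5 = 10
Step 3: v brought to 625 μL → factor = 625 μL/v
Step 4: 10-fold → factor 10
Product of known-step factors = 2500
Overall factor = 2.00 × 10^9 particles/mL / (3.20 × 10^4 particles/mL) = 62500
Step-3 factor = 62500 / 2500 = 25
v = 625 μL / 25 = 25.0 μL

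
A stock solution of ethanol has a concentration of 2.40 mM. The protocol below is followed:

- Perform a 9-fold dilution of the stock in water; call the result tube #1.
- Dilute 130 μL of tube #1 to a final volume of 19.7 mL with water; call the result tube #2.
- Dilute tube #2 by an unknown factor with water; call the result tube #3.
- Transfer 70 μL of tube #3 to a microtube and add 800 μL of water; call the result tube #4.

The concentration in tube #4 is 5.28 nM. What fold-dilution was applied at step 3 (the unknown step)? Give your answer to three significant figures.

Step 1: 9-fold → factor 9
Step 2: 130 μL brought to 19.7 mL → factor 19700/130 = 151.54
Step 3: unknown factor x
Step 4: 70 μL + 800 μL = 870 μL total → factor 870/70 = 12.429
Product of known-step factors = 16951
Overall factor = 2.40 mM / (5.28 nM) = 4.5455 × 10^5
x = 4.5455 × 10^5 / 16951 = 26.8

26.8-fold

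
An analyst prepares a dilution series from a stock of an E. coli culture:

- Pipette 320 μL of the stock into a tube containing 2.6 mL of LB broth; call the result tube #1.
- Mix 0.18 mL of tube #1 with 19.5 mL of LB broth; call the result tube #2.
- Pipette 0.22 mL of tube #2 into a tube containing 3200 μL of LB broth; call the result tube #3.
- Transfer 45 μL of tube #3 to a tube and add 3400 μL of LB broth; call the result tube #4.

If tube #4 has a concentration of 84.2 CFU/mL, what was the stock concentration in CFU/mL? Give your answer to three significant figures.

1.00 × 10^8 CFU/mL

Step 1: 320 μL + 2.6 mL = 2920 μL total → factor 2920/320 = 9.125
Step 2: 0.18 mL + 19.5 mL = 19.68 mL total → factor 19.68/0.18 = 109.33
Step 3: 0.22 mL + 3200 μL = 3.42 mL total → factor 3.42/0.22 = 15.545
Step 4: 45 μL + 3400 μL = 3445 μL total → factor 3445/45 = 76.556
Overall dilution factor = 9.125 × 109.33 × 15.545 × 76.556 = 1.1873 × 10^6
Stock = 84.2 CFU/mL × 1.1873 × 10^6 = 1.00 × 10^8 CFU/mL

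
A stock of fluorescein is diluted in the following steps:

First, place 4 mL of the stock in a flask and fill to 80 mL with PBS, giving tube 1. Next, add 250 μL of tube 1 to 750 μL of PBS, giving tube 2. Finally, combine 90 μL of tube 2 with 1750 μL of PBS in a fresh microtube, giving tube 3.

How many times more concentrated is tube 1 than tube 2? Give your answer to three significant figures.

Step 1: 4 mL brought to 80 mL → factor 80/4 = 20
Step 2: 250 μL + 750 μL = 1000 μL total → factor 1000/250 = 4
Dilution factor to tube 1 = 20; to tube 2 = 80
[tube 1]/[tube 2] = (factor to tube 2)/(factor to tube 1) = 80/20 = 4.00

4.00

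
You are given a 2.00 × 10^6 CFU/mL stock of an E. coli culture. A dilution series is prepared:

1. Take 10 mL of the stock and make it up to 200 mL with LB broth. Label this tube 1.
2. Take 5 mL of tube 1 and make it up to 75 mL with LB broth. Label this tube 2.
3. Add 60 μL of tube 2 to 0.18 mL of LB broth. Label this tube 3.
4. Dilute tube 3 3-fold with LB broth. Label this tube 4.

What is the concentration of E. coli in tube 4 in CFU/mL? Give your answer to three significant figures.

Step 1: 10 mL brought to 200 mL → factor 200/10 = 20
Step 2: 5 mL brought to 75 mL → factor 75/5 = 15
Step 3: 60 μL + 0.18 mL = 240 μL total → factor 240/60 = 4
Step 4: 3-fold → factor 3
Overall dilution factor = 20 × 15 × 4 × 3 = 3600
Final = 2.00 × 10^6 CFU/mL / 3600 = 556 CFU/mL

556 CFU/mL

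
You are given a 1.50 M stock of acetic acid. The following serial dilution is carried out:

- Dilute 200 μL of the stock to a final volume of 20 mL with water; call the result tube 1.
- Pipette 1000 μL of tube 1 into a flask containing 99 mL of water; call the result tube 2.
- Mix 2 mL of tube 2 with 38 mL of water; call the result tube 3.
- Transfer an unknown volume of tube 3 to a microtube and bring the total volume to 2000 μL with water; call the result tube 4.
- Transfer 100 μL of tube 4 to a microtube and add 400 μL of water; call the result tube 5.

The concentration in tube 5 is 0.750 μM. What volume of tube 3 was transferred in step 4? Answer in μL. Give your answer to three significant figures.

Step 1: 200 μL brought to 20 mL → factor 20000/200 = 100
Step 2: 1000 μL + 99 mL = 1 × 10^5 μL total → factor 1 × 10^5/1000 = 100
Step 3: 2 mL + 38 mL = 40 mL total → factor 40/2 = 20
Step 4: v brought to 2000 μL → factor = 2000 μL/v
Step 5: 100 μL + 400 μL = 500 μL total → factor 500/100 = 5
Product of known-step factors = 1 × 10^6
Overall factor = 1.50 M / (0.750 μM) = 2 × 10^6
Step-4 factor = 2 × 10^6 / 1 × 10^6 = 2
v = 2000 μL / 2 = 1.00 × 10^3 μL

1.00 × 10^3 μL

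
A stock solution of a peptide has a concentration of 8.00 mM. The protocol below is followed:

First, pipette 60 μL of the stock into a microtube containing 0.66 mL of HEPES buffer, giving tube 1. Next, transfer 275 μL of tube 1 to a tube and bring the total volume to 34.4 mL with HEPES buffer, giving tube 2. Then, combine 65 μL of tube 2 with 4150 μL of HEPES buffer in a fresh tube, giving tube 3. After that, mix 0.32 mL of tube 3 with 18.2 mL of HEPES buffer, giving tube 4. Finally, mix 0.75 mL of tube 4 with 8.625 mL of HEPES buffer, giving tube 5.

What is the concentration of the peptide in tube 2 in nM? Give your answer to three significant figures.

Step 1: 60 μL + 0.66 mL = 720 μL total → factor 720/60 = 12
Step 2: 275 μL brought to 34.4 mL → factor 34400/275 = 125.09
Dilution factor through tube 2 = 12 × 125.09 = 1501.1
[tube 2] = 8.00 mM / 1501.1 = 0.005329 mM = 5.33 × 10^3 nM

5.33 × 10^3 nM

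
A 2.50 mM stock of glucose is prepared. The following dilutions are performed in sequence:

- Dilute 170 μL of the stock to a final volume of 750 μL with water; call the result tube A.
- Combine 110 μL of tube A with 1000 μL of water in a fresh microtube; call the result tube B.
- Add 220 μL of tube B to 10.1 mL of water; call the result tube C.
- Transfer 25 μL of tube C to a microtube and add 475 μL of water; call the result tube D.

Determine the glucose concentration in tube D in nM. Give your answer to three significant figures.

Step 1: 170 μL brought to 750 μL → factor 750/170 = 4.4118
Step 2: 110 μL + 1000 μL = 1110 μL total → factor 1110/110 = 10.091
Step 3: 220 μL + 10.1 mL = 10320 μL total → factor 10320/220 = 46.909
Step 4: 25 μL + 475 μL = 500 μL total → factor 500/25 = 20
Overall dilution factor = 4.4118 × 10.091 × 46.909 × 20 = 41767
Final = 2.50 mM / 41767 = 5.986 × 10^-5 mM = 59.9 nM

59.9 nM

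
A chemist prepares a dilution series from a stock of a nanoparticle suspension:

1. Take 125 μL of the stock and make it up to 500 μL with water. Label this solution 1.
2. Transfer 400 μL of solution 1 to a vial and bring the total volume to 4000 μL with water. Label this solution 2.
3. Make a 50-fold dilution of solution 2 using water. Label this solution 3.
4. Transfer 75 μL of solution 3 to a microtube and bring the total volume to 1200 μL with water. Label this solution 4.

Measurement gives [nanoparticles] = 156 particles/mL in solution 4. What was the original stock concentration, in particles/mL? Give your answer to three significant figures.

Step 1: 125 μL brought to 500 μL → factor 500/125 = 4
Step 2: 400 μL brought to 4000 μL → factor 4000/400 = 10
Step 3: 50-fold → factor 50
Step 4: 75 μL brought to 1200 μL → factor 1200/75 = 16
Overall dilution factor = 4 × 10 × 50 × 16 = 32000
Stock = 156 particles/mL × 32000 = 4.99 × 10^6 particles/mL

4.99 × 10^6 particles/mL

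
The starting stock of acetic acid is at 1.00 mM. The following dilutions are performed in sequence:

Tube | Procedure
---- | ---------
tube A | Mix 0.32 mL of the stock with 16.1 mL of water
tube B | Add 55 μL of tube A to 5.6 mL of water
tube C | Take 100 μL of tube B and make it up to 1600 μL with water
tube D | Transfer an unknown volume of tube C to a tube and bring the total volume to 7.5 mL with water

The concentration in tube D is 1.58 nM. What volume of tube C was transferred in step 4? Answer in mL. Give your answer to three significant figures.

1.00 mL

Step 1: 0.32 mL + 16.1 mL = 16.42 mL total → factor 16.42/0.32 = 51.312
Step 2: 55 μL + 5.6 mL = 5655 μL total → factor 5655/55 = 102.82
Step 3: 100 μL brought to 1600 μL → factor 1600/100 = 16
Step 4: v brought to 7.5 mL → factor = 7.5 mL/v
Product of known-step factors = 84414
Overall factor = 1.00 mM / (1.58 nM) = 6.3291 × 10^5
Step-4 factor = 6.3291 × 10^5 / 84414 = 7.4977
v = 7.5 mL / 7.4977 = 1.00 mL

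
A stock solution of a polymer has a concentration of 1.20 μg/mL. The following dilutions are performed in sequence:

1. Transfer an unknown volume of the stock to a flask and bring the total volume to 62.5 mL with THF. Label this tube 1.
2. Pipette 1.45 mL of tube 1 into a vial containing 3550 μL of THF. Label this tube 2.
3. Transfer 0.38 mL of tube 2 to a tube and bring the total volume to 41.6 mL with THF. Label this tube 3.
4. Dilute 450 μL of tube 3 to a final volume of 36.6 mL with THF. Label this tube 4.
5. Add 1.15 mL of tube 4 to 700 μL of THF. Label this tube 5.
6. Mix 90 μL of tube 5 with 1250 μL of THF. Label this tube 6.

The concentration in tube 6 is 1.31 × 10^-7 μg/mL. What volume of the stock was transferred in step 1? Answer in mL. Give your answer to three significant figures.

5.02 mL

Step 1: v brought to 62.5 mL → factor = 62.5 mL/v
Step 2: 1.45 mL + 3550 μL = 5 mL total → factor 5/1.45 = 3.4483
Step 3: 0.38 mL brought to 41.6 mL → factor 41.6/0.38 = 109.47
Step 4: 450 μL brought to 36.6 mL → factor 36600/450 = 81.333
Step 5: 1.15 mL + 700 μL = 1.85 mL total → factor 1.85/1.15 = 1.6087
Step 6: 90 μL + 1250 μL = 1340 μL total → factor 1340/90 = 14.889
Product of known-step factors = 7.3539 × 10^5
Overall factor = 1.20 μg/mL / (1.31 × 10^-7 μg/mL) = 9.1603 × 10^6
Step-1 factor = 9.1603 × 10^6 / 7.3539 × 10^5 = 12.456
v = 62.5 mL / 12.456 = 5.02 mL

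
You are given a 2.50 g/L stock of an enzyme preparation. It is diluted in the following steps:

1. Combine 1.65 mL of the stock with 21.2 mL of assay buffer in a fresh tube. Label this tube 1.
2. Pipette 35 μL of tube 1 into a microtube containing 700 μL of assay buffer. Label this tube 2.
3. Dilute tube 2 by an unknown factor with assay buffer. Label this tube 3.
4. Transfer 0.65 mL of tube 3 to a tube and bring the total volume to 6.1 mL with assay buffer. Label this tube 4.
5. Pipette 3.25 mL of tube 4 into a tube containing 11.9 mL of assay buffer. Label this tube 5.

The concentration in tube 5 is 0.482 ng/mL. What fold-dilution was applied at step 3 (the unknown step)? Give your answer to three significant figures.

Step 1: 1.65 mL + 21.2 mL = 22.85 mL total → factor 22.85/1.65 = 13.848
Step 2: 35 μL + 700 μL = 735 μL total → factor 735/35 = 21
Step 3: unknown factor x
Step 4: 0.65 mL brought to 6.1 mL → factor 6.1/0.65 = 9.3846
Step 5: 3.25 mL + 11.9 mL = 15.15 mL total → factor 15.15/3.25 = 4.6615
Product of known-step factors = 12722
Overall factor = 2.50 g/L / (0.482 ng/mL) = 5.1867 × 10^6
x = 5.1867 × 10^6 / 12722 = 408

408-fold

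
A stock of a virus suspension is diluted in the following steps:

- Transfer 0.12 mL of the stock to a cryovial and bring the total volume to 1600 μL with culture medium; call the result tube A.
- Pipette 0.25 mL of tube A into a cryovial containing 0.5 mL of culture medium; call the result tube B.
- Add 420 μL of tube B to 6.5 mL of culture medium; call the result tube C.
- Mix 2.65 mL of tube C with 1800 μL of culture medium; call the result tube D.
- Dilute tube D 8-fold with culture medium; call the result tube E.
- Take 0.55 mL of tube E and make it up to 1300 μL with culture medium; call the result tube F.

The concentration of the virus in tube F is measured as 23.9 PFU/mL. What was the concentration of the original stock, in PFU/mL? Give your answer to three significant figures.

5.00 × 10^5 PFU/mL

Step 1: 0.12 mL brought to 1600 μL → factor 1.6/0.12 = 13.333
Step 2: 0.25 mL + 0.5 mL = 0.75 mL total → factor 0.75/0.25 = 3
Step 3: 420 μL + 6.5 mL = 6920 μL total → factor 6920/420 = 16.476
Step 4: 2.65 mL + 1800 μL = 4.45 mL total → factor 4.45/2.65 = 1.6792
Step 5: 8-fold → factor 8
Step 6: 0.55 mL brought to 1300 μL → factor 1.3/0.55 = 2.3636
Overall dilution factor = 13.333 × 3 × 16.476 × 1.6792 × 8 × 2.3636 = 20927
Stock = 23.9 PFU/mL × 20927 = 5.00 × 10^5 PFU/mL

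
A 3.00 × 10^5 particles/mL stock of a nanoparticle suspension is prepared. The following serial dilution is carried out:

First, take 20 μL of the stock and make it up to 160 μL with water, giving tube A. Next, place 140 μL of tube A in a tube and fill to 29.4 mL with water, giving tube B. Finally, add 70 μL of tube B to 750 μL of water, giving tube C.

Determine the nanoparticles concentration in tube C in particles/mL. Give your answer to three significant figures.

15.2 particles/mL

Step 1: 20 μL brought to 160 μL → factor 160/20 = 8
Step 2: 140 μL brought to 29.4 mL → factor 29400/140 = 210
Step 3: 70 μL + 750 μL = 820 μL total → factor 820/70 = 11.714
Overall dilution factor = 8 × 210 × 11.714 = 19680
Final = 3.00 × 10^5 particles/mL / 19680 = 15.2 particles/mL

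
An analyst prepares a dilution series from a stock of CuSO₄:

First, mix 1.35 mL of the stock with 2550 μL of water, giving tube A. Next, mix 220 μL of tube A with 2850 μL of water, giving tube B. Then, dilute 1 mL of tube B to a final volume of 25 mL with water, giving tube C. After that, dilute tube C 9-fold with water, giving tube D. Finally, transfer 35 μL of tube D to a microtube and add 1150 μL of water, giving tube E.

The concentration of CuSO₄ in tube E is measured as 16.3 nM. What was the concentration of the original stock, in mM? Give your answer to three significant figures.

Step 1: 1.35 mL + 2550 μL = 3.9 mL total → factor 3.9/1.35 = 2.8889
Step 2: 220 μL + 2850 μL = 3070 μL total → factor 3070/220 = 13.955
Step 3: 1 mL brought to 25 mL → factor 25/1 = 25
Step 4: 9-fold → factor 9
Step 5: 35 μL + 1150 μL = 1185 μL total → factor 1185/35 = 33.857
Overall dilution factor = 2.8889 × 13.955 × 25 × 9 × 33.857 = 3.071 × 10^5
Stock = 16.3 nM × 3.071 × 10^5 = 5.006 × 10^6 nM = 5.01 mM

5.01 mM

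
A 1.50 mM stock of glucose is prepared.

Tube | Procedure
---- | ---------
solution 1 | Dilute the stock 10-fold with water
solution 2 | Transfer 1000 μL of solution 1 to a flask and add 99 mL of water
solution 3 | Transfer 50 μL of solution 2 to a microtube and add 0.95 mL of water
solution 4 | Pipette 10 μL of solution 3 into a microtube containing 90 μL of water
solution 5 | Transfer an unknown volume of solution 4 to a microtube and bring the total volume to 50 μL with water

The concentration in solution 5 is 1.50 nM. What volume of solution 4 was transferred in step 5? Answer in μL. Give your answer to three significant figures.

10.0 μL

Step 1: 10-fold → factor 10
Step 2: 1000 μL + 99 mL = 1 × 10^5 μL total → factor 1 × 10^5/1000 = 100
Step 3: 50 μL + 0.95 mL = 1000 μL total → factor 1000/50 = 20
Step 4: 10 μL + 90 μL = 100 μL total → factor 100/10 = 10
Step 5: v brought to 50 μL → factor = 50 μL/v
Product of known-step factors = 2 × 10^5
Overall factor = 1.50 mM / (1.50 nM) = 1 × 10^6
Step-5 factor = 1 × 10^6 / 2 × 10^5 = 5
v = 50 μL / 5 = 10.0 μL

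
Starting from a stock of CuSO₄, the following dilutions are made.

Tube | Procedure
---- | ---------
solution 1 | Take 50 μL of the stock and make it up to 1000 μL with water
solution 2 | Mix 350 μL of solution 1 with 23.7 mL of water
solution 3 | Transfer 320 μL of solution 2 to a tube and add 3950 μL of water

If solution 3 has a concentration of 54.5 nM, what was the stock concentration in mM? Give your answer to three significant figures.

0.999 mM

Step 1: 50 μL brought to 1000 μL → factor 1000/50 = 20
Step 2: 350 μL + 23.7 mL = 24050 μL total → factor 24050/350 = 68.714
Step 3: 320 μL + 3950 μL = 4270 μL total → factor 4270/320 = 13.344
Overall dilution factor = 20 × 68.714 × 13.344 = 18338
Stock = 54.5 nM × 18338 = 9.994 × 10^5 nM = 0.999 mM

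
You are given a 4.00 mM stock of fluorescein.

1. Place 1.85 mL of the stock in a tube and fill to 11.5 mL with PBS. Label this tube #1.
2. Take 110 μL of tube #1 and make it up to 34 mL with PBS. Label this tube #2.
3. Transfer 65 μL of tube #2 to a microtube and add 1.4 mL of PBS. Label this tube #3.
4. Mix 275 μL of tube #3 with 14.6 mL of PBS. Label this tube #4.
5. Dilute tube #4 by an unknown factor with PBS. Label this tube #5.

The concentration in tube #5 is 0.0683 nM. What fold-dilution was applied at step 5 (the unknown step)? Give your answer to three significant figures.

Step 1: 1.85 mL brought to 11.5 mL → factor 11.5/1.85 = 6.2162
Step 2: 110 μL brought to 34 mL → factor 34000/110 = 309.09
Step 3: 65 μL + 1.4 mL = 1465 μL total → factor 1465/65 = 22.538
Step 4: 275 μL + 14.6 mL = 14875 μL total → factor 14875/275 = 54.091
Step 5: unknown factor x
Product of known-step factors = 2.3424 × 10^6
Overall factor = 4.00 mM / (0.0683 nM) = 5.8565 × 10^7
x = 5.8565 × 10^7 / 2.3424 × 10^6 = 25.0

25.0-fold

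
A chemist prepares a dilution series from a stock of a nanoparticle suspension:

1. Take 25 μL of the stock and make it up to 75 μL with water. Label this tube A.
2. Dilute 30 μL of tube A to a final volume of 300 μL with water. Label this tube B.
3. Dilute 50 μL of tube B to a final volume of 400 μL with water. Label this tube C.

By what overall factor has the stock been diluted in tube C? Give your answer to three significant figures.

Step 1: 25 μL brought to 75 μL → factor 75/25 = 3
Step 2: 30 μL brought to 300 μL → factor 300/30 = 10
Step 3: 50 μL brought to 400 μL → factor 400/50 = 8
Overall dilution factor = 3 × 10 × 8 = 240

240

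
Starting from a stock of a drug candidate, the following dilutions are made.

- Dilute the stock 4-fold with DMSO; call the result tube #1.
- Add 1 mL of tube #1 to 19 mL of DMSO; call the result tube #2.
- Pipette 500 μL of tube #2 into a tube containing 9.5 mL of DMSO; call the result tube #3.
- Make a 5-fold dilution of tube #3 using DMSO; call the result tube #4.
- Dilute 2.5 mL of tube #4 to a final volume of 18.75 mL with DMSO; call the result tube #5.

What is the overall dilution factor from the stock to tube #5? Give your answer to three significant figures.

6.00 × 10^4

Step 1: 4-fold → factor 4
Step 2: 1 mL + 19 mL = 20 mL total → factor 20/1 = 20
Step 3: 500 μL + 9.5 mL = 10000 μL total → factor 10000/500 = 20
Step 4: 5-fold → factor 5
Step 5: 2.5 mL brought to 18.75 mL → factor 18.75/2.5 = 7.5
Overall dilution factor = 4 × 20 × 20 × 5 × 7.5 = 60000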